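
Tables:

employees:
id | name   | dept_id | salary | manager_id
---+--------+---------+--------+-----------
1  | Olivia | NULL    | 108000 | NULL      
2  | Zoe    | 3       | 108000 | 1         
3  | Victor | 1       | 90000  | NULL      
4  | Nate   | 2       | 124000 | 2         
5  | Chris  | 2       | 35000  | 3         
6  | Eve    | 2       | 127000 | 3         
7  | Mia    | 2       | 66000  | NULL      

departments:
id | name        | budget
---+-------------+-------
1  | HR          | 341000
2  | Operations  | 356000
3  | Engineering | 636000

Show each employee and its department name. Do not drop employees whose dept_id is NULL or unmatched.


LEFT JOIN keeps every row from employees (the left table); where dept_id has no match in departments, the department columns become NULL. Walk through each employee:
  - employee 1 (Olivia): dept_id=NULL, no match -> kept with NULL
  - employee 2 (Zoe): dept_id=3 -> matches Engineering
  - employee 3 (Victor): dept_id=1 -> matches HR
  - employee 4 (Nate): dept_id=2 -> matches Operations
  - employee 5 (Chris): dept_id=2 -> matches Operations
  - employee 6 (Eve): dept_id=2 -> matches Operations
  - employee 7 (Mia): dept_id=2 -> matches Operations
All 7 rows appear; 1 has NULL department.

SQL:
SELECT a.name, b.name AS department
FROM employees a
LEFT JOIN departments b ON a.dept_id = b.id

Result:
name   | department 
-------+------------
Olivia | NULL       
Zoe    | Engineering
Victor | HR         
Nate   | Operations 
Chris  | Operations 
Eve    | Operations 
Mia    | Operations 


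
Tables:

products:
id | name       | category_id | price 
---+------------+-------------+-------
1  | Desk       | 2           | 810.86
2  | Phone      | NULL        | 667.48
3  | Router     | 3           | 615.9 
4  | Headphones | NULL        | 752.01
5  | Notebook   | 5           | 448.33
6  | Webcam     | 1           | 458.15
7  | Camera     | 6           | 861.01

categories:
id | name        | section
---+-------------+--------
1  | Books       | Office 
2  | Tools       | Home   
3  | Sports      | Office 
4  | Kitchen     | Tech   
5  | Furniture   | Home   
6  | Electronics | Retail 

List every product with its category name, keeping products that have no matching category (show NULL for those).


LEFT JOIN keeps every row from products (the left table); where category_id has no match in categories, the category columns become NULL. Walk through each product:
  - product 1 (Desk): category_id=2 -> matches Tools
  - product 2 (Phone): category_id=NULL, no match -> kept with NULL
  - product 3 (Router): category_id=3 -> matches Sports
  - product 4 (Headphones): category_id=NULL, no match -> kept with NULL
  - product 5 (Notebook): category_id=5 -> matches Furniture
  - product 6 (Webcam): category_id=1 -> matches Books
  - product 7 (Camera): category_id=6 -> matches Electronics
All 7 rows appear; 2 have NULL category.

SQL:
SELECT a.name, b.name AS category
FROM products a
LEFT JOIN categories b ON a.category_id = b.id

Result:
name       | category   
-----------+------------
Desk       | Tools      
Phone      | NULL       
Router     | Sports     
Headphones | NULL       
Notebook   | Furniture  
Webcam     | Books      
Camera     | Electronics


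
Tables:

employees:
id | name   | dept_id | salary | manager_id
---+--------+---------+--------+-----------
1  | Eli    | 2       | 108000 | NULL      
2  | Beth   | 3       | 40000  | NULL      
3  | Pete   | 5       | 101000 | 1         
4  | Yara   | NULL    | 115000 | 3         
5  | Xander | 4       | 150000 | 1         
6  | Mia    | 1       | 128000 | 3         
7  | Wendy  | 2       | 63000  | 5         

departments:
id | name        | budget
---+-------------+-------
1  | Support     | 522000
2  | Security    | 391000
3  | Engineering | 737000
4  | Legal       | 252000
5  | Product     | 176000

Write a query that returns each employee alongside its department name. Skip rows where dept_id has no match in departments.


INNER JOIN keeps only employees rows whose dept_id matches an id in departments. Walk through each employee:
  - employee 1 (Eli): dept_id=2 -> matches Security
  - employee 2 (Beth): dept_id=3 -> matches Engineering
  - employee 3 (Pete): dept_id=5 -> matches Product
  - employee 4 (Yara): dept_id=NULL, no match -> dropped
  - employee 5 (Xander): dept_id=4 -> matches Legal
  - employee 6 (Mia): dept_id=1 -> matches Support
  - employee 7 (Wendy): dept_id=2 -> matches Security
So 1 of 7 rows is dropped.

SQL:
SELECT a.name, b.name AS department
FROM employees a
INNER JOIN departments b ON a.dept_id = b.id

Result:
name   | department 
-------+------------
Eli    | Security   
Beth   | Engineering
Pete   | Product    
Xander | Legal      
Mia    | Support    
Wendy  | Security   


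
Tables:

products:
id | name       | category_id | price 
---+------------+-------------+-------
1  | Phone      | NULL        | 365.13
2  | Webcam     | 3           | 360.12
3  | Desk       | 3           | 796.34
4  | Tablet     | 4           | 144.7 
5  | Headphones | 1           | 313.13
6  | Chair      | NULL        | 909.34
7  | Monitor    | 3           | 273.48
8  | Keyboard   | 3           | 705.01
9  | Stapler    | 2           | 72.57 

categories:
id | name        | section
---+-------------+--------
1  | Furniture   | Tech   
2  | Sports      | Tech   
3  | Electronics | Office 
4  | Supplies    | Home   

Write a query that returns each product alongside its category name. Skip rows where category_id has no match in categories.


INNER JOIN keeps only products rows whose category_id matches an id in categories. Walk through each product:
  - product 1 (Phone): category_id=NULL, no match -> dropped
  - product 2 (Webcam): category_id=3 -> matches Electronics
  - product 3 (Desk): category_id=3 -> matches Electronics
  - product 4 (Tablet): category_id=4 -> matches Supplies
  - product 5 (Headphones): category_id=1 -> matches Furniture
  - product 6 (Chair): category_id=NULL, no match -> dropped
  - product 7 (Monitor): category_id=3 -> matches Electronics
  - product 8 (Keyboard): category_id=3 -> matches Electronics
  - product 9 (Stapler): category_id=2 -> matches Sports
So 2 of 9 rows are dropped.

SQL:
SELECT a.name, b.name AS category
FROM products a
INNER JOIN categories b ON a.category_id = b.id

Result:
name       | category   
-----------+------------
Webcam     | Electronics
Desk       | Electronics
Tablet     | Supplies   
Headphones | Furniture  
Monitor    | Electronics
Keyboard   | Electronics
Stapler    | Sports     


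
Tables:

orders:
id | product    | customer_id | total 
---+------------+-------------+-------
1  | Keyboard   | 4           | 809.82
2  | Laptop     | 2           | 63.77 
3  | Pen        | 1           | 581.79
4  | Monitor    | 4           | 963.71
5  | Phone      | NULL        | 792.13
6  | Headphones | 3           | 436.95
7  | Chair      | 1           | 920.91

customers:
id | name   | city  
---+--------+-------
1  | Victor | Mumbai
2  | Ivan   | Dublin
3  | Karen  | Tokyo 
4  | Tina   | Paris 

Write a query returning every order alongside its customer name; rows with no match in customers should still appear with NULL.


LEFT JOIN keeps every row from orders (the left table); where customer_id has no match in customers, the customer columns become NULL. Walk through each order:
  - order 1 (Keyboard): customer_id=4 -> matches Tina
  - order 2 (Laptop): customer_id=2 -> matches Ivan
  - order 3 (Pen): customer_id=1 -> matches Victor
  - order 4 (Monitor): customer_id=4 -> matches Tina
  - order 5 (Phone): customer_id=NULL, no match -> kept with NULL
  - order 6 (Headphones): customer_id=3 -> matches Karen
  - order 7 (Chair): customer_id=1 -> matches Victor
All 7 rows appear; 1 has NULL customer.

SQL:
SELECT a.product, b.name AS customer
FROM orders a
LEFT JOIN customers b ON a.customer_id = b.id

Result:
product    | customer
-----------+---------
Keyboard   | Tina    
Laptop     | Ivan    
Pen        | Victor  
Monitor    | Tina    
Phone      | NULL    
Headphones | Karen   
Chair      | Victor  


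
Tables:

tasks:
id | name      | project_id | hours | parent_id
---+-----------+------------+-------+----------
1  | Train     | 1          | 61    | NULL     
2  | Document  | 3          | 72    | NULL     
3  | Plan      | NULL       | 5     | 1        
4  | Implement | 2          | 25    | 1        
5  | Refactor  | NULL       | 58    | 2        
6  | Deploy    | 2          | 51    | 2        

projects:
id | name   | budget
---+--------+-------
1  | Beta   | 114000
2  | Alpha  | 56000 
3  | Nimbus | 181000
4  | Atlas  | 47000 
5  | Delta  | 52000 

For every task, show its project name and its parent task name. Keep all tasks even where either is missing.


Two LEFT JOINs from the same base table tasks: one to projects via project_id, one to tasks itself via parent_id. Both are LEFT so every task is preserved.
Match against projects:
  - task 1 (Train): project_id=1 -> matches Beta
  - task 2 (Document): project_id=3 -> matches Nimbus
  - task 3 (Plan): project_id=NULL, no match -> kept with NULL
  - task 4 (Implement): project_id=2 -> matches Alpha
  - task 5 (Refactor): project_id=NULL, no match -> kept with NULL
  - task 6 (Deploy): project_id=2 -> matches Alpha
Match against tasks (self):
  - task 1 (Train): parent_id=NULL -> NULL
  - task 2 (Document): parent_id=NULL -> NULL
  - task 3 (Plan): parent_id=1 -> Train
  - task 4 (Implement): parent_id=1 -> Train
  - task 5 (Refactor): parent_id=2 -> Document
  - task 6 (Deploy): parent_id=2 -> Document

SQL:
SELECT a.name, b.name AS project, c.name AS parent
FROM tasks a
LEFT JOIN projects b ON a.project_id = b.id
LEFT JOIN tasks c ON a.parent_id = c.id

Result:
name      | project | parent  
----------+---------+---------
Train     | Beta    | NULL    
Document  | Nimbus  | NULL    
Plan      | NULL    | Train   
Implement | Alpha   | Train   
Refactor  | NULL    | Document
Deploy    | Alpha   | Document


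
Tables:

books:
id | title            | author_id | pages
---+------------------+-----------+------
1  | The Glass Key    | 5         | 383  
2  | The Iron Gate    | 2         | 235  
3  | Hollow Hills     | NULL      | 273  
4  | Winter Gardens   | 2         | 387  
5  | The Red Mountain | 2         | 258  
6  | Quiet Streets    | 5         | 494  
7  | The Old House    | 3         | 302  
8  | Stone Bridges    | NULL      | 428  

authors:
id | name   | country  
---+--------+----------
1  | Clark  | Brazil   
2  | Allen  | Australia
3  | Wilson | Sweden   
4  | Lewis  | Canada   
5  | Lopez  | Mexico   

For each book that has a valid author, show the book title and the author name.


INNER JOIN keeps only books rows whose author_id matches an id in authors. Walk through each book:
  - book 1 (The Glass Key): author_id=5 -> matches Lopez
  - book 2 (The Iron Gate): author_id=2 -> matches Allen
  - book 3 (Hollow Hills): author_id=NULL, no match -> dropped
  - book 4 (Winter Gardens): author_id=2 -> matches Allen
  - book 5 (The Red Mountain): author_id=2 -> matches Allen
  - book 6 (Quiet Streets): author_id=5 -> matches Lopez
  - book 7 (The Old House): author_id=3 -> matches Wilson
  - book 8 (Stone Bridges): author_id=NULL, no match -> dropped
So 2 of 8 rows are dropped.

SQL:
SELECT a.title, b.name AS author
FROM books a
INNER JOIN authors b ON a.author_id = b.id

Result:
title            | author
-----------------+-------
The Glass Key    | Lopez 
The Iron Gate    | Allen 
Winter Gardens   | Allen 
The Red Mountain | Allen 
Quiet Streets    | Lopez 
The Old House    | Wilson


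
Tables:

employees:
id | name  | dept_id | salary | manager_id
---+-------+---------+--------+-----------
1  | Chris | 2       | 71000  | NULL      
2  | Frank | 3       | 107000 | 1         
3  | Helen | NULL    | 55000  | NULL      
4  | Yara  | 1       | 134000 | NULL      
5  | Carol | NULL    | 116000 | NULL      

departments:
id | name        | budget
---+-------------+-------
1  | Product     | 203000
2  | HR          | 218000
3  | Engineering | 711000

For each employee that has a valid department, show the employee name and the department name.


INNER JOIN keeps only employees rows whose dept_id matches an id in departments. Walk through each employee:
  - employee 1 (Chris): dept_id=2 -> matches HR
  - employee 2 (Frank): dept_id=3 -> matches Engineering
  - employee 3 (Helen): dept_id=NULL, no match -> dropped
  - employee 4 (Yara): dept_id=1 -> matches Product
  - employee 5 (Carol): dept_id=NULL, no match -> dropped
So 2 of 5 rows are dropped.

SQL:
SELECT a.name, b.name AS department
FROM employees a
INNER JOIN departments b ON a.dept_id = b.id

Result:
name  | department 
------+------------
Chris | HR         
Frank | Engineering
Yara  | Product    


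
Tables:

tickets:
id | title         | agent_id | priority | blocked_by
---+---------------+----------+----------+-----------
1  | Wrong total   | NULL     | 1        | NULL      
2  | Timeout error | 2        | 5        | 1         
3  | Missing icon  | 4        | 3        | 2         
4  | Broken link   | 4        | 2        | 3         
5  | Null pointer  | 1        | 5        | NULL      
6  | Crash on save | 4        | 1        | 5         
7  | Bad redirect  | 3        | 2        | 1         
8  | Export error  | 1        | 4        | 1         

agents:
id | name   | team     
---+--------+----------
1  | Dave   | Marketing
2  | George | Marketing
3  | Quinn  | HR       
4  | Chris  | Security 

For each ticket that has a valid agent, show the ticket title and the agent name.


INNER JOIN keeps only tickets rows whose agent_id matches an id in agents. Walk through each ticket:
  - ticket 1 (Wrong total): agent_id=NULL, no match -> dropped
  - ticket 2 (Timeout error): agent_id=2 -> matches George
  - ticket 3 (Missing icon): agent_id=4 -> matches Chris
  - ticket 4 (Broken link): agent_id=4 -> matches Chris
  - ticket 5 (Null pointer): agent_id=1 -> matches Dave
  - ticket 6 (Crash on save): agent_id=4 -> matches Chris
  - ticket 7 (Bad redirect): agent_id=3 -> matches Quinn
  - ticket 8 (Export error): agent_id=1 -> matches Dave
So 1 of 8 rows is dropped.

SQL:
SELECT a.title, b.name AS agent
FROM tickets a
INNER JOIN agents b ON a.agent_id = b.id

Result:
title         | agent 
--------------+-------
Timeout error | George
Missing icon  | Chris 
Broken link   | Chris 
Null pointer  | Dave  
Crash on save | Chris 
Bad redirect  | Quinn 
Export error  | Dave  


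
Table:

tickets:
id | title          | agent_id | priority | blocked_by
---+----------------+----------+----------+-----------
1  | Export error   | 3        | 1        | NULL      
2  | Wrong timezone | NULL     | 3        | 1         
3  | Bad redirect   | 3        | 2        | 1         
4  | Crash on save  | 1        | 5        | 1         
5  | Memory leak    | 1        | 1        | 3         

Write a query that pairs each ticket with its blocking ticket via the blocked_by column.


This is a self-join: tickets is joined to a second copy of itself, matching each row's blocked_by to another row's id. Use LEFT JOIN so rows with blocked_by=NULL are kept.
  - ticket 1 (Export error): blocked_by=NULL -> NULL
  - ticket 2 (Wrong timezone): blocked_by=1 -> Export error
  - ticket 3 (Bad redirect): blocked_by=1 -> Export error
  - ticket 4 (Crash on save): blocked_by=1 -> Export error
  - ticket 5 (Memory leak): blocked_by=3 -> Bad redirect

SQL:
SELECT a.title AS item, b.title AS blocked_by
FROM tickets a
LEFT JOIN tickets b ON a.blocked_by = b.id

Result:
item           | blocked_by  
---------------+-------------
Export error   | NULL        
Wrong timezone | Export error
Bad redirect   | Export error
Crash on save  | Export error
Memory leak    | Bad redirect


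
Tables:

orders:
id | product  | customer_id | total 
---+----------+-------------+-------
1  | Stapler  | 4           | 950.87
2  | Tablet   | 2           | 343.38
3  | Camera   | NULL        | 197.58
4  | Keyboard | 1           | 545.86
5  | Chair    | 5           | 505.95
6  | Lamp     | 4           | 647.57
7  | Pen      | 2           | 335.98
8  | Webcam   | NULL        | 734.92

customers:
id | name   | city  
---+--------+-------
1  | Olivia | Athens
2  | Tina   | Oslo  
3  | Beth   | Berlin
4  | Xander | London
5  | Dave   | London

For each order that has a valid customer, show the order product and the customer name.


INNER JOIN keeps only orders rows whose customer_id matches an id in customers. Walk through each order:
  - order 1 (Stapler): customer_id=4 -> matches Xander
  - order 2 (Tablet): customer_id=2 -> matches Tina
  - order 3 (Camera): customer_id=NULL, no match -> dropped
  - order 4 (Keyboard): customer_id=1 -> matches Olivia
  - order 5 (Chair): customer_id=5 -> matches Dave
  - order 6 (Lamp): customer_id=4 -> matches Xander
  - order 7 (Pen): customer_id=2 -> matches Tina
  - order 8 (Webcam): customer_id=NULL, no match -> dropped
So 2 of 8 rows are dropped.

SQL:
SELECT a.product, b.name AS customer
FROM orders a
INNER JOIN customers b ON a.customer_id = b.id

Result:
product  | customer
---------+---------
Stapler  | Xander  
Tablet   | Tina    
Keyboard | Olivia  
Chair    | Dave    
Lamp     | Xander  
Pen      | Tina    


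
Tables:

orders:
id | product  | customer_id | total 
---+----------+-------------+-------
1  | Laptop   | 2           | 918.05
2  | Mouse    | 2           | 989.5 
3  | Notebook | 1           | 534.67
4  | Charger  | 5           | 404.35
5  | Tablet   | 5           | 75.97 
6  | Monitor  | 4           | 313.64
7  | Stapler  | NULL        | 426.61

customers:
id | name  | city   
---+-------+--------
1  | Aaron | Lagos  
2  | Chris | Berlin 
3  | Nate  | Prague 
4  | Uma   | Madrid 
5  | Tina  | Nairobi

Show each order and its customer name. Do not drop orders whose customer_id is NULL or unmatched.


LEFT JOIN keeps every row from orders (the left table); where customer_id has no match in customers, the customer columns become NULL. Walk through each order:
  - order 1 (Laptop): customer_id=2 -> matches Chris
  - order 2 (Mouse): customer_id=2 -> matches Chris
  - order 3 (Notebook): customer_id=1 -> matches Aaron
  - order 4 (Charger): customer_id=5 -> matches Tina
  - order 5 (Tablet): customer_id=5 -> matches Tina
  - order 6 (Monitor): customer_id=4 -> matches Uma
  - order 7 (Stapler): customer_id=NULL, no match -> kept with NULL
All 7 rows appear; 1 has NULL customer.

SQL:
SELECT a.product, b.name AS customer
FROM orders a
LEFT JOIN customers b ON a.customer_id = b.id

Result:
product  | customer
---------+---------
Laptop   | Chris   
Mouse    | Chris   
Notebook | Aaron   
Charger  | Tina    
Tablet   | Tina    
Monitor  | Uma     
Stapler  | NULL    


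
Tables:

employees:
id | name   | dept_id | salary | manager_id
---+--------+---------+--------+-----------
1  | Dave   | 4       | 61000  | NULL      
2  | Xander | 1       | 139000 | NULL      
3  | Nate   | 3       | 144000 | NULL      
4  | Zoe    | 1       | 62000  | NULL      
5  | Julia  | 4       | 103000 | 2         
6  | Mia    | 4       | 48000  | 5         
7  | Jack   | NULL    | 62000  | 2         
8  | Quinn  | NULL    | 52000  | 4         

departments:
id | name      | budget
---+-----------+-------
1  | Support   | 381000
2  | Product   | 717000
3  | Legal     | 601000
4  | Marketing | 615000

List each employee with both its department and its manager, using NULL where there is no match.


Two LEFT JOINs from the same base table employees: one to departments via dept_id, one to employees itself via manager_id. Both are LEFT so every employee is preserved.
Match against departments:
  - employee 1 (Dave): dept_id=4 -> matches Marketing
  - employee 2 (Xander): dept_id=1 -> matches Support
  - employee 3 (Nate): dept_id=3 -> matches Legal
  - employee 4 (Zoe): dept_id=1 -> matches Support
  - employee 5 (Julia): dept_id=4 -> matches Marketing
  - employee 6 (Mia): dept_id=4 -> matches Marketing
  - employee 7 (Jack): dept_id=NULL, no match -> kept with NULL
  - employee 8 (Quinn): dept_id=NULL, no match -> kept with NULL
Match against employees (self):
  - employee 1 (Dave): manager_id=NULL -> NULL
  - employee 2 (Xander): manager_id=NULL -> NULL
  - employee 3 (Nate): manager_id=NULL -> NULL
  - employee 4 (Zoe): manager_id=NULL -> NULL
  - employee 5 (Julia): manager_id=2 -> Xander
  - employee 6 (Mia): manager_id=5 -> Julia
  - employee 7 (Jack): manager_id=2 -> Xander
  - employee 8 (Quinn): manager_id=4 -> Zoe

SQL:
SELECT a.name, b.name AS department, c.name AS manager
FROM employees a
LEFT JOIN departments b ON a.dept_id = b.id
LEFT JOIN employees c ON a.manager_id = c.id

Result:
name   | department | manager
-------+------------+--------
Dave   | Marketing  | NULL   
Xander | Support    | NULL   
Nate   | Legal      | NULL   
Zoe    | Support    | NULL   
Julia  | Marketing  | Xander 
Mia    | Marketing  | Julia  
Jack   | NULL       | Xander 
Quinn  | NULL       | Zoe    


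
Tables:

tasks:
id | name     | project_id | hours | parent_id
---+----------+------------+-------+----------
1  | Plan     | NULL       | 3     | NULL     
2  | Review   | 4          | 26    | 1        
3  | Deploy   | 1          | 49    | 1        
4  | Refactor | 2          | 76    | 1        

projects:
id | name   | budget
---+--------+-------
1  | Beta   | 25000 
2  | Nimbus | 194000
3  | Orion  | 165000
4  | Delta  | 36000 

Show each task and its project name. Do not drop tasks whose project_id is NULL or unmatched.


LEFT JOIN keeps every row from tasks (the left table); where project_id has no match in projects, the project columns become NULL. Walk through each task:
  - task 1 (Plan): project_id=NULL, no match -> kept with NULL
  - task 2 (Review): project_id=4 -> matches Delta
  - task 3 (Deploy): project_id=1 -> matches Beta
  - task 4 (Refactor): project_id=2 -> matches Nimbus
All 4 rows appear; 1 has NULL project.

SQL:
SELECT a.name, b.name AS project
FROM tasks a
LEFT JOIN projects b ON a.project_id = b.id

Result:
name     | project
---------+--------
Plan     | NULL   
Review   | Delta  
Deploy   | Beta   
Refactor | Nimbus 


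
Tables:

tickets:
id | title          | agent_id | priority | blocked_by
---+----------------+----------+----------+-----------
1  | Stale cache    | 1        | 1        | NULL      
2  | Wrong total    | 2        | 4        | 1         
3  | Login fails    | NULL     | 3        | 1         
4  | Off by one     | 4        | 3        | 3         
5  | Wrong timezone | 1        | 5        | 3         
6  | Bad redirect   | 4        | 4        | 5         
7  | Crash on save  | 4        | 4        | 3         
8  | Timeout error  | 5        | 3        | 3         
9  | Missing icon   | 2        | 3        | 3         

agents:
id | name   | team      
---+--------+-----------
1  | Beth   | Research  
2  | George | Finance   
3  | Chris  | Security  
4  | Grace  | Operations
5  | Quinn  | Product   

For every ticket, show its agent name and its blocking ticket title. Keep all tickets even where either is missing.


Two LEFT JOINs from the same base table tickets: one to agents via agent_id, one to tickets itself via blocked_by. Both are LEFT so every ticket is preserved.
Match against agents:
  - ticket 1 (Stale cache): agent_id=1 -> matches Beth
  - ticket 2 (Wrong total): agent_id=2 -> matches George
  - ticket 3 (Login fails): agent_id=NULL, no match -> kept with NULL
  - ticket 4 (Off by one): agent_id=4 -> matches Grace
  - ticket 5 (Wrong timezone): agent_id=1 -> matches Beth
  - ticket 6 (Bad redirect): agent_id=4 -> matches Grace
  - ticket 7 (Crash on save): agent_id=4 -> matches Grace
  - ticket 8 (Timeout error): agent_id=5 -> matches Quinn
  - ticket 9 (Missing icon): agent_id=2 -> matches George
Match against tickets (self):
  - ticket 1 (Stale cache): blocked_by=NULL -> NULL
  - ticket 2 (Wrong total): blocked_by=1 -> Stale cache
  - ticket 3 (Login fails): blocked_by=1 -> Stale cache
  - ticket 4 (Off by one): blocked_by=3 -> Login fails
  - ticket 5 (Wrong timezone): blocked_by=3 -> Login fails
  - ticket 6 (Bad redirect): blocked_by=5 -> Wrong timezone
  - ticket 7 (Crash on save): blocked_by=3 -> Login fails
  - ticket 8 (Timeout error): blocked_by=3 -> Login fails
  - ticket 9 (Missing icon): blocked_by=3 -> Login fails

SQL:
SELECT a.title, b.name AS agent, c.title AS blocked_by
FROM tickets a
LEFT JOIN agents b ON a.agent_id = b.id
LEFT JOIN tickets c ON a.blocked_by = c.id

Result:
title          | agent  | blocked_by    
---------------+--------+---------------
Stale cache    | Beth   | NULL          
Wrong total    | George | Stale cache   
Login fails    | NULL   | Stale cache   
Off by one     | Grace  | Login fails   
Wrong timezone | Beth   | Login fails   
Bad redirect   | Grace  | Wrong timezone
Crash on save  | Grace  | Login fails   
Timeout error  | Quinn  | Login fails   
Missing icon   | George | Login fails   


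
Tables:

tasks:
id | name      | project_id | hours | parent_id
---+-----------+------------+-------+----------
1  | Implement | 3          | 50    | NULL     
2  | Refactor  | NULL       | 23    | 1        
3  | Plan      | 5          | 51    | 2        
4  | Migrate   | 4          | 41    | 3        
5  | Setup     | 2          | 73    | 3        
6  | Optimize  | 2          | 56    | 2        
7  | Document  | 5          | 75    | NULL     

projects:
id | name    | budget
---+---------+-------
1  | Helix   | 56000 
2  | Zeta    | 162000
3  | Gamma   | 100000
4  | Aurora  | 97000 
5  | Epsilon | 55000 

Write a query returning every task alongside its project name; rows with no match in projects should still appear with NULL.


LEFT JOIN keeps every row from tasks (the left table); where project_id has no match in projects, the project columns become NULL. Walk through each task:
  - task 1 (Implement): project_id=3 -> matches Gamma
  - task 2 (Refactor): project_id=NULL, no match -> kept with NULL
  - task 3 (Plan): project_id=5 -> matches Epsilon
  - task 4 (Migrate): project_id=4 -> matches Aurora
  - task 5 (Setup): project_id=2 -> matches Zeta
  - task 6 (Optimize): project_id=2 -> matches Zeta
  - task 7 (Document): project_id=5 -> matches Epsilon
All 7 rows appear; 1 has NULL project.

SQL:
SELECT a.name, b.name AS project
FROM tasks a
LEFT JOIN projects b ON a.project_id = b.id

Result:
name      | project
----------+--------
Implement | Gamma  
Refactor  | NULL   
Plan      | Epsilon
Migrate   | Aurora 
Setup     | Zeta   
Optimize  | Zeta   
Document  | Epsilon


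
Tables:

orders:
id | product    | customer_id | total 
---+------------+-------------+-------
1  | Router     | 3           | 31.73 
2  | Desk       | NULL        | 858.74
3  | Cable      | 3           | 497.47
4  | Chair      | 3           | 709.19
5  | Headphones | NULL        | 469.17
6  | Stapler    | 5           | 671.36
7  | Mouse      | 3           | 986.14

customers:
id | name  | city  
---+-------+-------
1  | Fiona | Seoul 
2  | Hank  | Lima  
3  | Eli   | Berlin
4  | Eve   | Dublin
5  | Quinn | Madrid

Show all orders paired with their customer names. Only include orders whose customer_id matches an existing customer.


INNER JOIN keeps only orders rows whose customer_id matches an id in customers. Walk through each order:
  - order 1 (Router): customer_id=3 -> matches Eli
  - order 2 (Desk): customer_id=NULL, no match -> dropped
  - order 3 (Cable): customer_id=3 -> matches Eli
  - order 4 (Chair): customer_id=3 -> matches Eli
  - order 5 (Headphones): customer_id=NULL, no match -> dropped
  - order 6 (Stapler): customer_id=5 -> matches Quinn
  - order 7 (Mouse): customer_id=3 -> matches Eli
So 2 of 7 rows are dropped.

SQL:
SELECT a.product, b.name AS customer
FROM orders a
INNER JOIN customers b ON a.customer_id = b.id

Result:
product | customer
--------+---------
Router  | Eli     
Cable   | Eli     
Chair   | Eli     
Stapler | Quinn   
Mouse   | Eli     


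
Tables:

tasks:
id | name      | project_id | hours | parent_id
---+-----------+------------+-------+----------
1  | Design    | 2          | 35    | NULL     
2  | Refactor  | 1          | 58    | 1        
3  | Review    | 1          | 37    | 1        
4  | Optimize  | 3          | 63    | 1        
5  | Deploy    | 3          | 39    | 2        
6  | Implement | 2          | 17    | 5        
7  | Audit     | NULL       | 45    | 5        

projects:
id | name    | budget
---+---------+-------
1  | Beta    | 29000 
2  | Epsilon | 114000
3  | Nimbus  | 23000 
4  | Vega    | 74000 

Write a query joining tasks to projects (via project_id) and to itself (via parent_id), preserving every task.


Two LEFT JOINs from the same base table tasks: one to projects via project_id, one to tasks itself via parent_id. Both are LEFT so every task is preserved.
Match against projects:
  - task 1 (Design): project_id=2 -> matches Epsilon
  - task 2 (Refactor): project_id=1 -> matches Beta
  - task 3 (Review): project_id=1 -> matches Beta
  - task 4 (Optimize): project_id=3 -> matches Nimbus
  - task 5 (Deploy): project_id=3 -> matches Nimbus
  - task 6 (Implement): project_id=2 -> matches Epsilon
  - task 7 (Audit): project_id=NULL, no match -> kept with NULL
Match against tasks (self):
  - task 1 (Design): parent_id=NULL -> NULL
  - task 2 (Refactor): parent_id=1 -> Design
  - task 3 (Review): parent_id=1 -> Design
  - task 4 (Optimize): parent_id=1 -> Design
  - task 5 (Deploy): parent_id=2 -> Refactor
  - task 6 (Implement): parent_id=5 -> Deploy
  - task 7 (Audit): parent_id=5 -> Deploy

SQL:
SELECT a.name, b.name AS project, c.name AS parent
FROM tasks a
LEFT JOIN projects b ON a.project_id = b.id
LEFT JOIN tasks c ON a.parent_id = c.id

Result:
name      | project | parent  
----------+---------+---------
Design    | Epsilon | NULL    
Refactor  | Beta    | Design  
Review    | Beta    | Design  
Optimize  | Nimbus  | Design  
Deploy    | Nimbus  | Refactor
Implement | Epsilon | Deploy  
Audit     | NULL    | Deploy  


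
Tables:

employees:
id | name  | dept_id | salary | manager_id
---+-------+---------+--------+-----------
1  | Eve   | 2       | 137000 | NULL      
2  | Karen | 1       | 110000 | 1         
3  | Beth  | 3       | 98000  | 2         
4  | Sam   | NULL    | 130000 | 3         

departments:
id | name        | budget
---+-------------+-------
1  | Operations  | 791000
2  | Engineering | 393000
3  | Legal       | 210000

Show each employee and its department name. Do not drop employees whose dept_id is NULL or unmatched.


LEFT JOIN keeps every row from employees (the left table); where dept_id has no match in departments, the department columns become NULL. Walk through each employee:
  - employee 1 (Eve): dept_id=2 -> matches Engineering
  - employee 2 (Karen): dept_id=1 -> matches Operations
  - employee 3 (Beth): dept_id=3 -> matches Legal
  - employee 4 (Sam): dept_id=NULL, no match -> kept with NULL
All 4 rows appear; 1 has NULL department.

SQL:
SELECT a.name, b.name AS department
FROM employees a
LEFT JOIN departments b ON a.dept_id = b.id

Result:
name  | department 
------+------------
Eve   | Engineering
Karen | Operations 
Beth  | Legal      
Sam   | NULL       


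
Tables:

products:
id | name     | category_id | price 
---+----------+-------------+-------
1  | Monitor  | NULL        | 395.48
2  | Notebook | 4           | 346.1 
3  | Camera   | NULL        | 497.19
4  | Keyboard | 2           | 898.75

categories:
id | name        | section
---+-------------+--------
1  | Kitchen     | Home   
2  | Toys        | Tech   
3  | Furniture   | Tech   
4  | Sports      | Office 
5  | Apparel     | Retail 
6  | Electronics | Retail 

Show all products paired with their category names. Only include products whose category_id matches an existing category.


INNER JOIN keeps only products rows whose category_id matches an id in categories. Walk through each product:
  - product 1 (Monitor): category_id=NULL, no match -> dropped
  - product 2 (Notebook): category_id=4 -> matches Sports
  - product 3 (Camera): category_id=NULL, no match -> dropped
  - product 4 (Keyboard): category_id=2 -> matches Toys
So 2 of 4 rows are dropped.

SQL:
SELECT a.name, b.name AS category
FROM products a
INNER JOIN categories b ON a.category_id = b.id

Result:
name     | category
---------+---------
Notebook | Sports  
Keyboard | Toys    


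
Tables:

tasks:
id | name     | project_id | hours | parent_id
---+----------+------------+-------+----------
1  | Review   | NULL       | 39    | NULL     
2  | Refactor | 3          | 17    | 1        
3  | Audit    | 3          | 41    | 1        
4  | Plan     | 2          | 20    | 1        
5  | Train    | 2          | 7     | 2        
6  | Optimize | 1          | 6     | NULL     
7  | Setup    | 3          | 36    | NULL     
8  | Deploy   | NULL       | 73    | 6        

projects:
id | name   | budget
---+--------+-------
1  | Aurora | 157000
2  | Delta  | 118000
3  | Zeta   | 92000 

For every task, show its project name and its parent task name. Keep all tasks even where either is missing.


Two LEFT JOINs from the same base table tasks: one to projects via project_id, one to tasks itself via parent_id. Both are LEFT so every task is preserved.
Match against projects:
  - task 1 (Review): project_id=NULL, no match -> kept with NULL
  - task 2 (Refactor): project_id=3 -> matches Zeta
  - task 3 (Audit): project_id=3 -> matches Zeta
  - task 4 (Plan): project_id=2 -> matches Delta
  - task 5 (Train): project_id=2 -> matches Delta
  - task 6 (Optimize): project_id=1 -> matches Aurora
  - task 7 (Setup): project_id=3 -> matches Zeta
  - task 8 (Deploy): project_id=NULL, no match -> kept with NULL
Match against tasks (self):
  - task 1 (Review): parent_id=NULL -> NULL
  - task 2 (Refactor): parent_id=1 -> Review
  - task 3 (Audit): parent_id=1 -> Review
  - task 4 (Plan): parent_id=1 -> Review
  - task 5 (Train): parent_id=2 -> Refactor
  - task 6 (Optimize): parent_id=NULL -> NULL
  - task 7 (Setup): parent_id=NULL -> NULL
  - task 8 (Deploy): parent_id=6 -> Optimize

SQL:
SELECT a.name, b.name AS project, c.name AS parent
FROM tasks a
LEFT JOIN projects b ON a.project_id = b.id
LEFT JOIN tasks c ON a.parent_id = c.id

Result:
name     | project | parent  
---------+---------+---------
Review   | NULL    | NULL    
Refactor | Zeta    | Review  
Audit    | Zeta    | Review  
Plan     | Delta   | Review  
Train    | Delta   | Refactor
Optimize | Aurora  | NULL    
Setup    | Zeta    | NULL    
Deploy   | NULL    | Optimize


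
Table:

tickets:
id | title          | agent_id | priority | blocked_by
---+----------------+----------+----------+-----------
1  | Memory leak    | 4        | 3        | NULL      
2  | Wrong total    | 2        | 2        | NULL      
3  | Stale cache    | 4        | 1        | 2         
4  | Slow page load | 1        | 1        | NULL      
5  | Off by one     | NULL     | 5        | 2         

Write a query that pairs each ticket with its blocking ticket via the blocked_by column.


This is a self-join: tickets is joined to a second copy of itself, matching each row's blocked_by to another row's id. Use LEFT JOIN so rows with blocked_by=NULL are kept.
  - ticket 1 (Memory leak): blocked_by=NULL -> NULL
  - ticket 2 (Wrong total): blocked_by=NULL -> NULL
  - ticket 3 (Stale cache): blocked_by=2 -> Wrong total
  - ticket 4 (Slow page load): blocked_by=NULL -> NULL
  - ticket 5 (Off by one): blocked_by=2 -> Wrong total

SQL:
SELECT a.title AS item, b.title AS blocked_by
FROM tickets a
LEFT JOIN tickets b ON a.blocked_by = b.id

Result:
item           | blocked_by 
---------------+------------
Memory leak    | NULL       
Wrong total    | NULL       
Stale cache    | Wrong total
Slow page load | NULL       
Off by one     | Wrong total


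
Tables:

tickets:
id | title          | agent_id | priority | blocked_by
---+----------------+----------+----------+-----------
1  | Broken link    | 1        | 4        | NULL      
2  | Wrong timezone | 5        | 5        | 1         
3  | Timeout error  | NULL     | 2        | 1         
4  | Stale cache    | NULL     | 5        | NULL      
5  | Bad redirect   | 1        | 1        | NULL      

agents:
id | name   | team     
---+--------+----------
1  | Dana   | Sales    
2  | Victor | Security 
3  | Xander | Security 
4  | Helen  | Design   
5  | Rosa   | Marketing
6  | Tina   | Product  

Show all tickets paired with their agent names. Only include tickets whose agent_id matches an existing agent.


INNER JOIN keeps only tickets rows whose agent_id matches an id in agents. Walk through each ticket:
  - ticket 1 (Broken link): agent_id=1 -> matches Dana
  - ticket 2 (Wrong timezone): agent_id=5 -> matches Rosa
  - ticket 3 (Timeout error): agent_id=NULL, no match -> dropped
  - ticket 4 (Stale cache): agent_id=NULL, no match -> dropped
  - ticket 5 (Bad redirect): agent_id=1 -> matches Dana
So 2 of 5 rows are dropped.

SQL:
SELECT a.title, b.name AS agent
FROM tickets a
INNER JOIN agents b ON a.agent_id = b.id

Result:
title          | agent
---------------+------
Broken link    | Dana 
Wrong timezone | Rosa 
Bad redirect   | Dana 


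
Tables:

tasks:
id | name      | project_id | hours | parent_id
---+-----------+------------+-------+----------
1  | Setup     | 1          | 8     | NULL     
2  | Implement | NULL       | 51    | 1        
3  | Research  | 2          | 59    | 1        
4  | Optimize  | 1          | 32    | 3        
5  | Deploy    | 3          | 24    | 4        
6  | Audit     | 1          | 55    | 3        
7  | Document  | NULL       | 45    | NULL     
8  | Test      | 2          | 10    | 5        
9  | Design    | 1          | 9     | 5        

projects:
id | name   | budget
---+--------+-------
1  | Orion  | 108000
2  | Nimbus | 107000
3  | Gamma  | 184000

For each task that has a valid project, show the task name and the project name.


INNER JOIN keeps only tasks rows whose project_id matches an id in projects. Walk through each task:
  - task 1 (Setup): project_id=1 -> matches Orion
  - task 2 (Implement): project_id=NULL, no match -> dropped
  - task 3 (Research): project_id=2 -> matches Nimbus
  - task 4 (Optimize): project_id=1 -> matches Orion
  - task 5 (Deploy): project_id=3 -> matches Gamma
  - task 6 (Audit): project_id=1 -> matches Orion
  - task 7 (Document): project_id=NULL, no match -> dropped
  - task 8 (Test): project_id=2 -> matches Nimbus
  - task 9 (Design): project_id=1 -> matches Orion
So 2 of 9 rows are dropped.

SQL:
SELECT a.name, b.name AS project
FROM tasks a
INNER JOIN projects b ON a.project_id = b.id

Result:
name     | project
---------+--------
Setup    | Orion  
Research | Nimbus 
Optimize | Orion  
Deploy   | Gamma  
Audit    | Orion  
Test     | Nimbus 
Design   | Orion  


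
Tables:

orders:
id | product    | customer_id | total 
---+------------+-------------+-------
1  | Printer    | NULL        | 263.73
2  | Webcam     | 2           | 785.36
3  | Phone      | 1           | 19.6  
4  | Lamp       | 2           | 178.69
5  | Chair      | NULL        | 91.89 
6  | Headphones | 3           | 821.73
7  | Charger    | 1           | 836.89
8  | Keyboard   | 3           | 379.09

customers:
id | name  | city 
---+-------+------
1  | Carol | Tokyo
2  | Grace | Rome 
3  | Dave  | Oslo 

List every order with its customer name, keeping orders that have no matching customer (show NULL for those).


LEFT JOIN keeps every row from orders (the left table); where customer_id has no match in customers, the customer columns become NULL. Walk through each order:
  - order 1 (Printer): customer_id=NULL, no match -> kept with NULL
  - order 2 (Webcam): customer_id=2 -> matches Grace
  - order 3 (Phone): customer_id=1 -> matches Carol
  - order 4 (Lamp): customer_id=2 -> matches Grace
  - order 5 (Chair): customer_id=NULL, no match -> kept with NULL
  - order 6 (Headphones): customer_id=3 -> matches Dave
  - order 7 (Charger): customer_id=1 -> matches Carol
  - order 8 (Keyboard): customer_id=3 -> matches Dave
All 8 rows appear; 2 have NULL customer.

SQL:
SELECT a.product, b.name AS customer
FROM orders a
LEFT JOIN customers b ON a.customer_id = b.id

Result:
product    | customer
-----------+---------
Printer    | NULL    
Webcam     | Grace   
Phone      | Carol   
Lamp       | Grace   
Chair      | NULL    
Headphones | Dave    
Charger    | Carol   
Keyboard   | Dave    


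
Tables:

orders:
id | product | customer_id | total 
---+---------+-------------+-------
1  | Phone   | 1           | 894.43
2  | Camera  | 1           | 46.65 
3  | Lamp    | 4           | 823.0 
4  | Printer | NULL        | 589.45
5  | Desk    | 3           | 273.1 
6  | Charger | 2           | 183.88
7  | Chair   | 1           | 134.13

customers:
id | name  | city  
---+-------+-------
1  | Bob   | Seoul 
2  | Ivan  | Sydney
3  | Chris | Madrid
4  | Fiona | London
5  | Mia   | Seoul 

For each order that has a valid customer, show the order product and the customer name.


INNER JOIN keeps only orders rows whose customer_id matches an id in customers. Walk through each order:
  - order 1 (Phone): customer_id=1 -> matches Bob
  - order 2 (Camera): customer_id=1 -> matches Bob
  - order 3 (Lamp): customer_id=4 -> matches Fiona
  - order 4 (Printer): customer_id=NULL, no match -> dropped
  - order 5 (Desk): customer_id=3 -> matches Chris
  - order 6 (Charger): customer_id=2 -> matches Ivan
  - order 7 (Chair): customer_id=1 -> matches Bob
So 1 of 7 rows is dropped.

SQL:
SELECT a.product, b.name AS customer
FROM orders a
INNER JOIN customers b ON a.customer_id = b.id

Result:
product | customer
--------+---------
Phone   | Bob     
Camera  | Bob     
Lamp    | Fiona   
Desk    | Chris   
Charger | Ivan    
Chair   | Bob     
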